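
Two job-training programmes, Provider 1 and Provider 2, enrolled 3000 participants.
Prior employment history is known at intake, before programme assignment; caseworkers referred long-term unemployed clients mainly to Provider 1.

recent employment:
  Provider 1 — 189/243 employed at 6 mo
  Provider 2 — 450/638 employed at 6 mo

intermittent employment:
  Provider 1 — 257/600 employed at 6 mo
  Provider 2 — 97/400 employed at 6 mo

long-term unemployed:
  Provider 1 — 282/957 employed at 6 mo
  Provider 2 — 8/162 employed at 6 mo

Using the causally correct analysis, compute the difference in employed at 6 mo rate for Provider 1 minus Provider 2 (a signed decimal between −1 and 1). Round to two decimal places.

The prior employment history-specific comparison favours Provider 1 throughout, but the pooled figures favour Provider 2. The question is whether to condition on prior employment history.
Prior employment history differs across programmes for reasons unrelated to any effect of the programme itself, and it separately predicts the outcome — a classic confounder. We must compare within prior employment history levels.
Adjusting over the population distribution of prior employment history: 0.294·(0.778−0.705) + 0.333·(0.428−0.242) + 0.373·(0.295−0.049) = +0.175.

+0.17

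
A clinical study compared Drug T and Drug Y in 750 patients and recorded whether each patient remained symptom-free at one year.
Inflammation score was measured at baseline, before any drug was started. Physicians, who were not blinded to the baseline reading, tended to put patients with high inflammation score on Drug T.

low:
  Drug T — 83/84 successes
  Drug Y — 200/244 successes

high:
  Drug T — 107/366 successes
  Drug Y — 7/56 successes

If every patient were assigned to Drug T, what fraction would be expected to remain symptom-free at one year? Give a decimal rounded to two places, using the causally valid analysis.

0.60

Drug T is higher inside every inflammation score stratum but Drug Y is higher in aggregate. Whether to stratify depends on how inflammation score relates to the drug.
Inflammation score differs across drugs for reasons unrelated to any effect of the drug itself, and it separately predicts the outcome — a classic confounder. We must compare within inflammation score levels.
Standardising Drug T to the population inflammation score mix: 0.437·83/84 + 0.563·107/366 = 0.597.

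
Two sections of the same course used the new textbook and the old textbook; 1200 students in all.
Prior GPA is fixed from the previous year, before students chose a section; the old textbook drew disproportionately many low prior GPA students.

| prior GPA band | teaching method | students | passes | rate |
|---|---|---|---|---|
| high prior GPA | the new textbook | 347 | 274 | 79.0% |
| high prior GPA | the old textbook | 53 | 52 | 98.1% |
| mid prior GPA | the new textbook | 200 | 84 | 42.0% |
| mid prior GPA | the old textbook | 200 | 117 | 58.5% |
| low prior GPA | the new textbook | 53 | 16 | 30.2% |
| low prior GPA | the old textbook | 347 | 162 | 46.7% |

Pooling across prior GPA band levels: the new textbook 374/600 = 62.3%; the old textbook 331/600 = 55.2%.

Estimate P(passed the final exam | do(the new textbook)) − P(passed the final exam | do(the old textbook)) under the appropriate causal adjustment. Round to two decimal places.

Prior GPA band differs across teaching methods for reasons unrelated to any effect of the teaching method itself, and it separately predicts the outcome — a classic confounder. We must compare within prior GPA band levels.
Adjusting over the population distribution of prior GPA band: 0.333·(0.790−0.981) + 0.333·(0.420−0.585) + 0.333·(0.302−0.467) = -0.174.

-0.17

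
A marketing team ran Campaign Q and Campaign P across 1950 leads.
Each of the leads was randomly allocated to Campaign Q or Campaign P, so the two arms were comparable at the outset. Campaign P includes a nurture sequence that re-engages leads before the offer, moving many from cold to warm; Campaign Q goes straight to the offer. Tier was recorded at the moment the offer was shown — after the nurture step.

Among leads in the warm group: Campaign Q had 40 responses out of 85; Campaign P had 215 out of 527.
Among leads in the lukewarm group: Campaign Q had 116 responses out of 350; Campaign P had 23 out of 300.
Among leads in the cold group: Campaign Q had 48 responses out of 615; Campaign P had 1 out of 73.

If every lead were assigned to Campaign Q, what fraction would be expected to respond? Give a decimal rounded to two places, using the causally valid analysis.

0.19

Because the campaign influences engagement tier, engagement tier is a post-treatment mediator, not a confounder. Stratifying on it would bias the estimate; the causal effect is the crude pooled difference.
So P(outcome | do(Campaign Q)) is just the pooled rate for Campaign Q: 204/1050 = 0.194.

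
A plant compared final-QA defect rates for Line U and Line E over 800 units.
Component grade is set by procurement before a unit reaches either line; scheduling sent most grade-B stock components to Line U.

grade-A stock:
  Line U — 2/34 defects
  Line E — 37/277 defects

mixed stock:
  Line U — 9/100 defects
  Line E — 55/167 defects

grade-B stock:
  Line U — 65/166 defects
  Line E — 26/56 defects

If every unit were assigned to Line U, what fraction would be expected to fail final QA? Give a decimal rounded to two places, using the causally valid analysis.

The stratified and pooled comparisons disagree (Line U wins within each component grade; Line E wins overall), so the answer turns on the causal role of component grade.
Since component grade is a pre-existing factor (not a product of the line) and it affects the outcome on its own, it is a confounder. The stratified rates, not the pooled rate, identify the causal effect.
Standardising Line U to the population component grade mix: 0.389·2/34 + 0.334·9/100 + 0.278·65/166 = 0.162.

0.16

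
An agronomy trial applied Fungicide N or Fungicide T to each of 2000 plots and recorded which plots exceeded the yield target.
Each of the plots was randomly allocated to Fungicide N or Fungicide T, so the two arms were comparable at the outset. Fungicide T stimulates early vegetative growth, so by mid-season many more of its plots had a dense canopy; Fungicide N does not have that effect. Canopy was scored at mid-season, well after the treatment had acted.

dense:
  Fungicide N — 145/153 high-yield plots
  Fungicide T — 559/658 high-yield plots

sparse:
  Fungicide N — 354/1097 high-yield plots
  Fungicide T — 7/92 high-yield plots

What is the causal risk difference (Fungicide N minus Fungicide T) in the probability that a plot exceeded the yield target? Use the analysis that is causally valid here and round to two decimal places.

The mid-season canopy-specific comparison favours Fungicide N throughout, but the pooled figures favour Fungicide T. The question is whether to condition on mid-season canopy.
Stratifying would compare fungicides among plots the fungicides themselves sorted into mid-season canopy groups — a form of selection on an intermediate. The unconditioned pooled rates give the total causal effect.
The causal difference is the pooled difference: 0.399 − 0.755 = -0.355.

-0.36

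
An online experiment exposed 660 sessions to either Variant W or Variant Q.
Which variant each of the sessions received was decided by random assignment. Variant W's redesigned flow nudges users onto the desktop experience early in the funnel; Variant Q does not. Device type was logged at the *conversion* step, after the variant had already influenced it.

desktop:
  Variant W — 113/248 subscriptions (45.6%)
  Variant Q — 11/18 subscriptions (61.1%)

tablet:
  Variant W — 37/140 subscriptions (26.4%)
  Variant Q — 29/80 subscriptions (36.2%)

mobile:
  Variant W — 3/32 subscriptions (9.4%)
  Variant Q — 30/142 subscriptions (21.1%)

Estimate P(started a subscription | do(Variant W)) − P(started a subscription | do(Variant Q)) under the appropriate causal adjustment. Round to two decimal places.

The distribution of device type is itself part of what the variant does — it is an intermediate outcome. Holding it fixed would remove that part of the effect; the total effect is the pooled difference.
The causal difference is the pooled difference: 0.364 − 0.292 = +0.073.

+0.07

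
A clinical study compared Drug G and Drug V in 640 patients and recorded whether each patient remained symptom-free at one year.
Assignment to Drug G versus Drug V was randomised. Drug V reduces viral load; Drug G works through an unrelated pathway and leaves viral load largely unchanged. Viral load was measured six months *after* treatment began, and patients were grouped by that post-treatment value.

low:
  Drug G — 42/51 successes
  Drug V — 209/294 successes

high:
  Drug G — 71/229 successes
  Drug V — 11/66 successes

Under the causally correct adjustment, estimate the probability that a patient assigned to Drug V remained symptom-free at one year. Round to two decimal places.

0.61

The viral load-specific comparison favours Drug G throughout, but the pooled figures favour Drug V. The question is whether to condition on viral load.
Viral load is recorded after the drug and is itself shifted by it — it sits on the causal path from drug to outcome. Conditioning on a mediator would strip out part of the effect we want; the pooled comparison gives the total causal effect.
So P(outcome | do(Drug V)) is just the pooled rate for Drug V: 220/360 = 0.611.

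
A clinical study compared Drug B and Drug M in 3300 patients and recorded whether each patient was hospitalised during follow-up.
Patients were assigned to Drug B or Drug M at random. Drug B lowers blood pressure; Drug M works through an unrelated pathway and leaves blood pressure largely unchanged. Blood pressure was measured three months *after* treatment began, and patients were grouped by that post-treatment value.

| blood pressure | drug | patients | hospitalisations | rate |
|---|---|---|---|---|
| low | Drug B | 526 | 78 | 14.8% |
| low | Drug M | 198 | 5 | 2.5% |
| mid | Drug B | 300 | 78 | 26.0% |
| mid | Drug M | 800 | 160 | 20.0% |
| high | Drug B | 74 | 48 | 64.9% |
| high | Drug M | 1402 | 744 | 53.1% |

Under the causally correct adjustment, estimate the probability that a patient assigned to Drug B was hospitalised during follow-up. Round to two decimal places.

0.23

The blood pressure-specific comparison favours Drug M throughout, but the pooled figures favour Drug B. The question is whether to condition on blood pressure.
Blood pressure is downstream of the drug. One should not condition on a consequence of treatment, so the overall rates are the right comparison.
So P(outcome | do(Drug B)) is just the pooled rate for Drug B: 204/900 = 0.227.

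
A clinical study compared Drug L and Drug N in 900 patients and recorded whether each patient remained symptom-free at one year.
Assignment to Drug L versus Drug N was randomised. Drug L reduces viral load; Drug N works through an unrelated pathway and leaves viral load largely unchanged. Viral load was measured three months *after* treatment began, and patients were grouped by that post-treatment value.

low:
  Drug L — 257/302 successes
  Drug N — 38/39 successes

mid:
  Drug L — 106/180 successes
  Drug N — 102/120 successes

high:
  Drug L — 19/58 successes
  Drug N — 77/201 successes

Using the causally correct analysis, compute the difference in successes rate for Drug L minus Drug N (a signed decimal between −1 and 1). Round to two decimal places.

The stratified and pooled comparisons disagree (Drug N wins within each viral load; Drug L wins overall), so the answer turns on the causal role of viral load.
Viral load is recorded after the drug and is itself shifted by it — it sits on the causal path from drug to outcome. Conditioning on a mediator would strip out part of the effect we want; the pooled comparison gives the total causal effect.
The causal difference is the pooled difference: 0.707 − 0.603 = +0.105.

+0.10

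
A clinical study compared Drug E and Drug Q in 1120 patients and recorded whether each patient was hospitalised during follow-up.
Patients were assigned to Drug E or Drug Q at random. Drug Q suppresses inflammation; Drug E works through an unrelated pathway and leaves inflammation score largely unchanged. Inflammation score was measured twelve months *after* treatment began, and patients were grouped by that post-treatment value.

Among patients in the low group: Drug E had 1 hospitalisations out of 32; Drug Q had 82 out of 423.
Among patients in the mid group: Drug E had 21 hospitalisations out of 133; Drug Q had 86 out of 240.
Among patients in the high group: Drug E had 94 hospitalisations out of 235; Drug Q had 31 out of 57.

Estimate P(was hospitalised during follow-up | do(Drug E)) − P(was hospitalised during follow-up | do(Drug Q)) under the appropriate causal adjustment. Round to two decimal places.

+0.01

The inflammation score-specific comparison favours Drug E throughout, but the pooled figures favour Drug Q. The question is whether to condition on inflammation score.
Inflammation score here is a post-treatment variable shaped by the drug; conditioning on it would introduce bias rather than remove it. The overall comparison is the causal one.
The causal difference is the pooled difference: 0.290 − 0.276 = +0.014.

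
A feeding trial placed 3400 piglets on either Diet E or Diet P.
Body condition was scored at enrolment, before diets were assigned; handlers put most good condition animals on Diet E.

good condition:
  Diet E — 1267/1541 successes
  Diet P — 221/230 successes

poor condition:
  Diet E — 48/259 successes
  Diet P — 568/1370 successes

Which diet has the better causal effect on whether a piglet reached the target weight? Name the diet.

Diet P

Starting body condition is set before the diet has any effect — it is not caused by the diet — and it independently drives the outcome. That makes it a confounder, so the causal comparison is within starting body condition levels.
Within each level — good condition: 82.2% vs 96.1%; poor condition: 18.5% vs 41.5% — Diet P is higher every time.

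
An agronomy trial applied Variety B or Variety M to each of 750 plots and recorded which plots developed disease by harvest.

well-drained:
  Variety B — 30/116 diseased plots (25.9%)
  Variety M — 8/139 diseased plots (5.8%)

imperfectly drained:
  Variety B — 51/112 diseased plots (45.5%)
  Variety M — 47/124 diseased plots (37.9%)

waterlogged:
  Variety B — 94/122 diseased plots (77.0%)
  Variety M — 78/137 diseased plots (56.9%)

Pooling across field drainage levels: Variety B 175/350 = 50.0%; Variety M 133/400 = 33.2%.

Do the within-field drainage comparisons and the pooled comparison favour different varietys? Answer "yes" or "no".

Within each field drainage level (well-drained 25.9% vs 5.8%; imperfectly drained 45.5% vs 37.9%; waterlogged 77.0% vs 56.9%), Variety M has the lower rate every time. Pooled: 50.0% vs 33.2% — Variety M has the lower rate overall. They agree.

no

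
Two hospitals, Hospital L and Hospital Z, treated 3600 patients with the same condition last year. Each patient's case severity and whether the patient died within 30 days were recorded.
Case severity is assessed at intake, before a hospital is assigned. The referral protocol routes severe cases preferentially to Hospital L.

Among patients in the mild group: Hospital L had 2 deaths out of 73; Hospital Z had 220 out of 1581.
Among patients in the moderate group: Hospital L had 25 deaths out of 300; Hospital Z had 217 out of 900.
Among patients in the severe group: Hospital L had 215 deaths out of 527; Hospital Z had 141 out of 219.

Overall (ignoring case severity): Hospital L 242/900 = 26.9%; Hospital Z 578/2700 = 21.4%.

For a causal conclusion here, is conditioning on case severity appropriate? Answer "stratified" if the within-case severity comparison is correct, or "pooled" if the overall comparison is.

stratified

The stratified and pooled comparisons disagree (Hospital L wins within each case severity; Hospital Z wins overall), so the answer turns on the causal role of case severity.
Case severity is set before the hospital has any effect — it is not caused by the hospital — and it independently drives the outcome. That makes it a confounder, so the causal comparison is within case severity levels.
Within each level — mild: 2.7% vs 13.9%; moderate: 8.3% vs 24.1%; severe: 40.8% vs 64.4% — Hospital L is lower every time.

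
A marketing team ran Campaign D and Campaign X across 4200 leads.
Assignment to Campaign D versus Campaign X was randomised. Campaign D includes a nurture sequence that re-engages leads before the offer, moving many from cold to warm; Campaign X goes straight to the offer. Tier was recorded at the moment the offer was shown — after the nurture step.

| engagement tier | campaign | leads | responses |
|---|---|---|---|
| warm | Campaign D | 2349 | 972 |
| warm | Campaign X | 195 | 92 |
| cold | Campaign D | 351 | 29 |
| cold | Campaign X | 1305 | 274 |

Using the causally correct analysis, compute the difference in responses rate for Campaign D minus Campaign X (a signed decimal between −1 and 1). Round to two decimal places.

The engagement tier-specific comparison favours Campaign X throughout, but the pooled figures favour Campaign D. The question is whether to condition on engagement tier.
Engagement tier is downstream of the campaign. One should not condition on a consequence of treatment, so the overall rates are the right comparison.
The causal difference is the pooled difference: 0.371 − 0.244 = +0.127.

+0.13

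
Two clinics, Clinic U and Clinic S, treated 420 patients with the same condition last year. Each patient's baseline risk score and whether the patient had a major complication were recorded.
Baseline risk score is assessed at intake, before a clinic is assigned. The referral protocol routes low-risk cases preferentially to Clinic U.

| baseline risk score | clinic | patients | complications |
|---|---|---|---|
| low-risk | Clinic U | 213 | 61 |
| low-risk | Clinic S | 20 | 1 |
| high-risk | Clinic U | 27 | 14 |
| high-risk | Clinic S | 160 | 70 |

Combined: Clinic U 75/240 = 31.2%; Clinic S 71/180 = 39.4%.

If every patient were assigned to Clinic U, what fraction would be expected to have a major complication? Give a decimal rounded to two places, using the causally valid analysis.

The stratified and pooled comparisons disagree (Clinic S wins within each baseline risk score; Clinic U wins overall), so the answer turns on the causal role of baseline risk score.
Since baseline risk score is a pre-existing factor (not a product of the clinic) and it affects the outcome on its own, it is a confounder. The stratified rates, not the pooled rate, identify the causal effect.
Standardising Clinic U to the population baseline risk score mix: 0.555·61/213 + 0.445·14/27 = 0.390.

0.39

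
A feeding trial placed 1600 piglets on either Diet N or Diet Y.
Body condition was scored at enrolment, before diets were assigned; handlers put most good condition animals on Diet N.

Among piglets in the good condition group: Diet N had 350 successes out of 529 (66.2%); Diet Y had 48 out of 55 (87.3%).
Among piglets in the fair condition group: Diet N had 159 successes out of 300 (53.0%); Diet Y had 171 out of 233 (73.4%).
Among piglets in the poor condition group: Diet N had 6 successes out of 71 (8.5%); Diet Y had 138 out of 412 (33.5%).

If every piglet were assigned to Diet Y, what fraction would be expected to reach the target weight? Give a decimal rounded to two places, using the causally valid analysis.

0.66

The starting body condition-specific comparison favours Diet Y throughout, but the pooled figures favour Diet N. The question is whether to condition on starting body condition.
Starting body condition satisfies the back-door criterion: it is not a descendant of the diet, and it blocks the spurious path from diet to outcome. Adjusting for it (i.e., using the within-starting body condition rates) gives the causal effect.
Standardising Diet Y to the population starting body condition mix: 0.365·48/55 + 0.333·171/233 + 0.302·138/412 = 0.664.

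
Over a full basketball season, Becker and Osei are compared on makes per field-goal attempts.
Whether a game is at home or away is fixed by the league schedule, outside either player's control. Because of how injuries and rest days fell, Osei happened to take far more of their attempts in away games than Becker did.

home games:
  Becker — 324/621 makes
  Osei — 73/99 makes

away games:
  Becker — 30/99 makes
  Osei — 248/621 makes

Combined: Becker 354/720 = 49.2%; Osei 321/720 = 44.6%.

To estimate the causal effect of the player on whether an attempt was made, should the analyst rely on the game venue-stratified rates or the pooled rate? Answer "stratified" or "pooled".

stratified

The game venue-specific comparison favours Osei throughout, but the pooled figures favour Becker. The question is whether to condition on game venue.
Here game venue is a common cause — it drives both which player a case falls under and the outcome. The crude comparison mixes populations; the stratum-specific rates are the causally relevant ones.
Within each level — home games: 52.2% vs 73.7%; away games: 30.3% vs 39.9% — Osei is higher every time.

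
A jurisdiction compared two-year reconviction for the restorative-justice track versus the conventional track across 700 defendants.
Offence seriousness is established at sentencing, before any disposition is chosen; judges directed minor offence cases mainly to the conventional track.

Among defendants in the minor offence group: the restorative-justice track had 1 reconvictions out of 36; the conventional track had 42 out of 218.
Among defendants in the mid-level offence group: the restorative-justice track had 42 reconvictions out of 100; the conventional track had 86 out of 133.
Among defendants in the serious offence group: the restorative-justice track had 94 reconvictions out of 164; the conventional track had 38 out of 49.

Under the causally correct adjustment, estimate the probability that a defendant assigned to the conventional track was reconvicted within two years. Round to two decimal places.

The stratified and pooled comparisons disagree (the restorative-justice track wins within each offence seriousness; the conventional track wins overall), so the answer turns on the causal role of offence seriousness.
Offence seriousness differs across dispositions for reasons unrelated to any effect of the disposition itself, and it separately predicts the outcome — a classic confounder. We must compare within offence seriousness levels.
Standardising the conventional track to the population offence seriousness mix: 0.363·42/218 + 0.333·86/133 + 0.304·38/49 = 0.521.

0.52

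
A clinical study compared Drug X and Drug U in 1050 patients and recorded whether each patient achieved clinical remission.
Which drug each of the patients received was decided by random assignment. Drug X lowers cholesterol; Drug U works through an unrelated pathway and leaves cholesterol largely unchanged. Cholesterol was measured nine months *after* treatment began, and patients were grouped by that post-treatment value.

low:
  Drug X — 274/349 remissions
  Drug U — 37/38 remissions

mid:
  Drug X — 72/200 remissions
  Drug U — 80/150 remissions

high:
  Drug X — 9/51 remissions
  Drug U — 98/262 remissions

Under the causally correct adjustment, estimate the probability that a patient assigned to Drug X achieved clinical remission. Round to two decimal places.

0.59

Cholesterol lies on the pathway drug → cholesterol → outcome, so adjusting for it blocks the indirect effect. For the total causal effect of drug, use the unadjusted pooled rates.
So P(outcome | do(Drug X)) is just the pooled rate for Drug X: 355/600 = 0.592.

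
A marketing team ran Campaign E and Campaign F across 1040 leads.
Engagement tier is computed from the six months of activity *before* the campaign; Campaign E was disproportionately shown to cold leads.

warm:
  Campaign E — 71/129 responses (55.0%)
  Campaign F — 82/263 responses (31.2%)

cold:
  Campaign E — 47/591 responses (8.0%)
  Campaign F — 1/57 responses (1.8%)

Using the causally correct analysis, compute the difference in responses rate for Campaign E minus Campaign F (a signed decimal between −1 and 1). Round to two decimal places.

+0.13

The imbalance in engagement tier arose from how leads were allocated, not from anything the campaign did; and engagement tier independently affects the outcome. The pooled gap is confounded — condition on engagement tier.
Adjusting over the population distribution of engagement tier: 0.377·(0.550−0.312) + 0.623·(0.080−0.018) = +0.129.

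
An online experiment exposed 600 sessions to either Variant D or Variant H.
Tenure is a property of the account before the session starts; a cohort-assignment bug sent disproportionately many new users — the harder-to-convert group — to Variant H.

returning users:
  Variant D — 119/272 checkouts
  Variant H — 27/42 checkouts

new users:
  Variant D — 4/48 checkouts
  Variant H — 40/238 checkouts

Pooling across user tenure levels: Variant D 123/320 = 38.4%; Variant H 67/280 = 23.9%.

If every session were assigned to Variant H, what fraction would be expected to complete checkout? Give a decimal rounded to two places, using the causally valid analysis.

The stratified and pooled comparisons disagree (Variant H wins within each user tenure; Variant D wins overall), so the answer turns on the causal role of user tenure.
The imbalance in user tenure arose from how sessions were allocated, not from anything the variant did; and user tenure independently affects the outcome. The pooled gap is confounded — condition on user tenure.
Standardising Variant H to the population user tenure mix: 0.523·27/42 + 0.477·40/238 = 0.417.

0.42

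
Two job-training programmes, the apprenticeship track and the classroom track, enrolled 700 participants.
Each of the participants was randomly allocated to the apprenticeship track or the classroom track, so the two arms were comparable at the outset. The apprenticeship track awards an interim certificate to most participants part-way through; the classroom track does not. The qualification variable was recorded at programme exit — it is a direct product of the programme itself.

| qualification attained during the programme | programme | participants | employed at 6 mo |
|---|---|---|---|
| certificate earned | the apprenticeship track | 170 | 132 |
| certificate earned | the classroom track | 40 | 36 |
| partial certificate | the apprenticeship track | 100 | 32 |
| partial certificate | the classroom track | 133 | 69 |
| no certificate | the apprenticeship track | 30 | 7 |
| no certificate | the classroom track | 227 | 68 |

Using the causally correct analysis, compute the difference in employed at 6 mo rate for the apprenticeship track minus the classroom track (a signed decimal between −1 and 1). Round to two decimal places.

The stratified and pooled comparisons disagree (the classroom track wins within each qualification attained during the programme; the apprenticeship track wins overall), so the answer turns on the causal role of qualification attained during the programme.
The distribution of qualification attained during the programme is itself part of what the programme does — it is an intermediate outcome. Holding it fixed would remove that part of the effect; the total effect is the pooled difference.
The causal difference is the pooled difference: 0.570 − 0.432 = +0.138.

+0.14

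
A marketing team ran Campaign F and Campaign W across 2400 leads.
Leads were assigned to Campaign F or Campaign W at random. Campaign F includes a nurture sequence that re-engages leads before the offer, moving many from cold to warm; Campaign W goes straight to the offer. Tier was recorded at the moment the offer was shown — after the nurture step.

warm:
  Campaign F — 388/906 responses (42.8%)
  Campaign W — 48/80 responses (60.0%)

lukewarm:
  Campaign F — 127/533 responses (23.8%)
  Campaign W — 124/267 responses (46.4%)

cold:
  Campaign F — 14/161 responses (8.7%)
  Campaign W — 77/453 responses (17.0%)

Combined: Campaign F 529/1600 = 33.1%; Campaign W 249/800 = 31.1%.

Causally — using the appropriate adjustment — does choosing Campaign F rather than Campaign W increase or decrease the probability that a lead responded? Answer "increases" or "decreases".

increases

The engagement tier-specific comparison favours Campaign W throughout, but the pooled figures favour Campaign F. The question is whether to condition on engagement tier.
Stratifying would compare campaigns among leads the campaigns themselves sorted into engagement tier groups — a form of selection on an intermediate. The unconditioned pooled rates give the total causal effect.
Pooled: Campaign F 33.1% vs Campaign W 31.1%; Campaign F is higher overall.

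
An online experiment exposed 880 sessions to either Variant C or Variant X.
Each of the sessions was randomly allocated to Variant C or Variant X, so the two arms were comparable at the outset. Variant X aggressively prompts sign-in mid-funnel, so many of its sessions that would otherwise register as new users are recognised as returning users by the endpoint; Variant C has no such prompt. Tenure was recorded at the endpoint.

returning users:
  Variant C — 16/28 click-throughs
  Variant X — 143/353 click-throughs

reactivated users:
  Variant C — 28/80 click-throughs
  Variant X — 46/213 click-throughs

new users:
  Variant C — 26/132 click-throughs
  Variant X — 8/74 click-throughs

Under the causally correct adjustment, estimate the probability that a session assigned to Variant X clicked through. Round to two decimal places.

0.31

The user tenure-specific comparison favours Variant C throughout, but the pooled figures favour Variant X. The question is whether to condition on user tenure.
User tenure is downstream of the variant. One should not condition on a consequence of treatment, so the overall rates are the right comparison.
So P(outcome | do(Variant X)) is just the pooled rate for Variant X: 197/640 = 0.308.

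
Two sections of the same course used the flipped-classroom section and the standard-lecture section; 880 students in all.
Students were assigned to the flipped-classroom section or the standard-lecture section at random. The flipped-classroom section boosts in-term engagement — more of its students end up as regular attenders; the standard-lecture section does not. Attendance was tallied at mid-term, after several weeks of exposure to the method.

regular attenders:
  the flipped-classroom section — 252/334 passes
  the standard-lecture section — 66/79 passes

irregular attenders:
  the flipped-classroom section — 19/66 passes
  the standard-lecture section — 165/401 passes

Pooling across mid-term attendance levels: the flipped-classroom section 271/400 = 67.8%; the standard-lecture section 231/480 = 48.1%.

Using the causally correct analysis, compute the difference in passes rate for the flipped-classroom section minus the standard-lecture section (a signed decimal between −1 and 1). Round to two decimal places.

the standard-lecture section is higher inside every mid-term attendance stratum but the flipped-classroom section is higher in aggregate. Whether to stratify depends on how mid-term attendance relates to the teaching method.
Mid-term attendance lies on the pathway teaching method → mid-term attendance → outcome, so adjusting for it blocks the indirect effect. For the total causal effect of teaching method, use the unadjusted pooled rates.
The causal difference is the pooled difference: 0.677 − 0.481 = +0.196.

+0.20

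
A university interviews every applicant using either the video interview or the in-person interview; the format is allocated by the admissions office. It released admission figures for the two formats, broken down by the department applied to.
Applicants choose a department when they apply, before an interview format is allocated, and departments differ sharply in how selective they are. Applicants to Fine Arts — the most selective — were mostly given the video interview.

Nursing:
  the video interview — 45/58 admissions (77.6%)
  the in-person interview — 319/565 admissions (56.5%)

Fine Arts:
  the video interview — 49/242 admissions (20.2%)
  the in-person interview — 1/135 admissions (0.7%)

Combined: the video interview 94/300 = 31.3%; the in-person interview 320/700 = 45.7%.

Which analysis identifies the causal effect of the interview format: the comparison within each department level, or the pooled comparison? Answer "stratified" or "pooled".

Since department is a pre-existing factor (not a product of the interview format) and it affects the outcome on its own, it is a confounder. The stratified rates, not the pooled rate, identify the causal effect.
Within each level — Nursing: 77.6% vs 56.5%; Fine Arts: 20.2% vs 0.7% — the video interview is higher every time.

stratified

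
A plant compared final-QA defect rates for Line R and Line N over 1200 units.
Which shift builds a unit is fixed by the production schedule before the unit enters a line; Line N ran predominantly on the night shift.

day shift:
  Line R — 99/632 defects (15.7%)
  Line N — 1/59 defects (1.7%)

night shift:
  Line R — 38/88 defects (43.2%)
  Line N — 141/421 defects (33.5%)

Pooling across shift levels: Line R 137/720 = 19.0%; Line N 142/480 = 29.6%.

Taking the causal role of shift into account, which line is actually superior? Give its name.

Line N

Line N is lower inside every shift stratum but Line R is lower in aggregate. Whether to stratify depends on how shift relates to the line.
The imbalance in shift arose from how units were allocated, not from anything the line did; and shift independently affects the outcome. The pooled gap is confounded — condition on shift.
Within each level — day shift: 15.7% vs 1.7%; night shift: 43.2% vs 33.5% — Line N is lower every time.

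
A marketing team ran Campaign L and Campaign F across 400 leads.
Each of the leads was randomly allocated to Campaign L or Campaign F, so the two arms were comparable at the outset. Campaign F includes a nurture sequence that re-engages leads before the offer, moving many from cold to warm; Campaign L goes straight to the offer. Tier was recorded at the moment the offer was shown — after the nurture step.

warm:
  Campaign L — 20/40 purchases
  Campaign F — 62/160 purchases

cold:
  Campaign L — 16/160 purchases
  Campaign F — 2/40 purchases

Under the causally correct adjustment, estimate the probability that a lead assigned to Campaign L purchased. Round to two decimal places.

Engagement tier is downstream of the campaign. One should not condition on a consequence of treatment, so the overall rates are the right comparison.
So P(outcome | do(Campaign L)) is just the pooled rate for Campaign L: 36/200 = 0.180.

0.18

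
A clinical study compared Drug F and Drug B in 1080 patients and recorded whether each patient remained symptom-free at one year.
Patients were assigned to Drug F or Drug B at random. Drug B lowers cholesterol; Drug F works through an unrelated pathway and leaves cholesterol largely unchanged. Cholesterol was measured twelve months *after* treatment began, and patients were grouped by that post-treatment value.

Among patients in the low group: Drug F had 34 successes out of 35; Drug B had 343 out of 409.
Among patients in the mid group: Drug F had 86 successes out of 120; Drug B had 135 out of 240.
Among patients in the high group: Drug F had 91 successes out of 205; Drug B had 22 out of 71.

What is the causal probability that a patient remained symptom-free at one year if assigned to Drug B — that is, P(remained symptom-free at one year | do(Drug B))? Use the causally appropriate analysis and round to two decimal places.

0.69

Stratifying would compare drugs among patients the drugs themselves sorted into cholesterol groups — a form of selection on an intermediate. The unconditioned pooled rates give the total causal effect.
So P(outcome | do(Drug B)) is just the pooled rate for Drug B: 500/720 = 0.694.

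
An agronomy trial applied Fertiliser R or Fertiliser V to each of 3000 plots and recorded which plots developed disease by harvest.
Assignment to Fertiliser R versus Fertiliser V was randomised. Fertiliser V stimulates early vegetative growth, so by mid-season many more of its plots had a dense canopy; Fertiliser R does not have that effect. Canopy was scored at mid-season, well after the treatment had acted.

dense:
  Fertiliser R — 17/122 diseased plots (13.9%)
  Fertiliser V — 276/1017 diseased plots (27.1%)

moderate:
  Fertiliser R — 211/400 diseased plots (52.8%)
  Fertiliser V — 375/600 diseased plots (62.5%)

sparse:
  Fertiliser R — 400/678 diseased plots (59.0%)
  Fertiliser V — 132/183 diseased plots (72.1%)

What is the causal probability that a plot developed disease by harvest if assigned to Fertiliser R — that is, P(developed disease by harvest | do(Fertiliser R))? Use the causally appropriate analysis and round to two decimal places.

Mid-season canopy is recorded after the fertiliser and is itself shifted by it — it sits on the causal path from fertiliser to outcome. Conditioning on a mediator would strip out part of the effect we want; the pooled comparison gives the total causal effect.
So P(outcome | do(Fertiliser R)) is just the pooled rate for Fertiliser R: 628/1200 = 0.523.

0.52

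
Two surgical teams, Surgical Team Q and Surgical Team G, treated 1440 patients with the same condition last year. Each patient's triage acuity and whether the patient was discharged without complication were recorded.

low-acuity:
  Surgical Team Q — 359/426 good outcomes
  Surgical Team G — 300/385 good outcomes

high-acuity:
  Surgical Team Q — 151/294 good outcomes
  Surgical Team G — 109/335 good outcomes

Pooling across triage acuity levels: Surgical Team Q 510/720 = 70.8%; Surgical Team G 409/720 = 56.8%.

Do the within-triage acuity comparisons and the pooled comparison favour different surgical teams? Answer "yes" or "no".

no

Within each triage acuity level (low-acuity 84.3% vs 77.9%; high-acuity 51.4% vs 32.5%), Surgical Team Q has the higher rate every time. Pooled: 70.8% vs 56.8% — Surgical Team Q has the higher rate overall. They agree.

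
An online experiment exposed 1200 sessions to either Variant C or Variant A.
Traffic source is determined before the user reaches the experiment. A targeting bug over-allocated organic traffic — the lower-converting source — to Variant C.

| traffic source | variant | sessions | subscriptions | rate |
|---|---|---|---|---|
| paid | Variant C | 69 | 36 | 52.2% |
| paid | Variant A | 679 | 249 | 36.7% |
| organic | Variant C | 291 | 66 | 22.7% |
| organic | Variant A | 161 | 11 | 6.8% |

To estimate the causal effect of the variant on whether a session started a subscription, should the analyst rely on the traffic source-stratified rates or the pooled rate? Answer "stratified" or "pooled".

stratified

The traffic source-specific comparison favours Variant C throughout, but the pooled figures favour Variant A. The question is whether to condition on traffic source.
Here traffic source is a common cause — it drives both which variant a case falls under and the outcome. The crude comparison mixes populations; the stratum-specific rates are the causally relevant ones.
Within each level — paid: 52.2% vs 36.7%; organic: 22.7% vs 6.8% — Variant C is higher every time.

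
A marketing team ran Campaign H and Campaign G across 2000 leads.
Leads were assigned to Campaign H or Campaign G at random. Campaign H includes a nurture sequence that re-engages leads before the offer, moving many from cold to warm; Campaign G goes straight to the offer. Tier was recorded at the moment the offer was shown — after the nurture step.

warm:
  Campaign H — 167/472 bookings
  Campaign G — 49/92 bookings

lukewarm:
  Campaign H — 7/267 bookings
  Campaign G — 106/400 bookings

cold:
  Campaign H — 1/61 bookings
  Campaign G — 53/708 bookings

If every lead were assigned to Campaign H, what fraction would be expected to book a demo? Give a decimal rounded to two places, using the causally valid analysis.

0.22

Engagement tier is recorded after the campaign and is itself shifted by it — it sits on the causal path from campaign to outcome. Conditioning on a mediator would strip out part of the effect we want; the pooled comparison gives the total causal effect.
So P(outcome | do(Campaign H)) is just the pooled rate for Campaign H: 175/800 = 0.219.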